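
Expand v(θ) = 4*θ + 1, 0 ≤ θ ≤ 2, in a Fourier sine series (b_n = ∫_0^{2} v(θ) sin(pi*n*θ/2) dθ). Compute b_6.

-8/(3*pi)

b_6 = ∫_0^{2} (4*θ + 1) sin(3*pi*θ) dθ.
Integrating by parts (boundary term plus one more integral), an antiderivative of (4*θ + 1) sin(3*pi*θ) is -4*θ*cos(3*pi*θ)/(3*pi) + 4*sin(3*pi*θ)/(9*pi**2) - cos(3*pi*θ)/(3*pi); evaluating from 0 to 2: ∫_{0}^{2} (4*θ + 1) sin(3*pi*θ) dθ = (-3/pi) - (-1/(3*pi)) = -8/(3*pi).
Hence b_6 = -8/(3*pi).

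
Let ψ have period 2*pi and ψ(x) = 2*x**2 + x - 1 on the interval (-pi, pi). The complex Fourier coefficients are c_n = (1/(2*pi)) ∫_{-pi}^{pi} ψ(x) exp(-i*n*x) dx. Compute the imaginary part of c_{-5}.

1/5

Since ψ is real-valued, Im(c_{-5}) = -(1/(2*pi)) ∫_{-pi}^{pi} ψ(x) sin(-5*x) dx = b_{5}/2.
Integrating by parts twice (tabular method), an antiderivative of (2*x**2 + x - 1) sin(-5*x) is 2*x**2*cos(5*x)/5 - 4*x*sin(5*x)/25 + x*cos(5*x)/5 - sin(5*x)/25 - 29*cos(5*x)/125; evaluating from -pi to pi: ∫_{-pi}^{pi} (2*x**2 + x - 1) sin(-5*x) dx = (-2*pi**2/5 - pi/5 + 29/125) - (-2*pi**2/5 + 29/125 + pi/5) = -2*pi/5.
Hence Im(c_{-5}) = (-1/(2*pi))·(-2*pi/5) = 1/5.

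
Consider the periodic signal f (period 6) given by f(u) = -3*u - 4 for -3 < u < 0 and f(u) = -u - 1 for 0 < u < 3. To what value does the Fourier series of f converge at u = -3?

1/2

At u = -3 the one-sided limits are f(-3^-) = -4 and f(-3^+) = 5.
By Dirichlet's theorem the series converges to their average, [(-4) + (5)]/2 = 1/2.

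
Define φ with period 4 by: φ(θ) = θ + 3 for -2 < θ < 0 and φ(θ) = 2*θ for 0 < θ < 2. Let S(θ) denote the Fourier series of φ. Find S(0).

At θ = 0 the one-sided limits are φ(0^-) = 3 and φ(0^+) = 0.
By Dirichlet's theorem the series converges to their average, [(3) + (0)]/2 = 3/2.

3/2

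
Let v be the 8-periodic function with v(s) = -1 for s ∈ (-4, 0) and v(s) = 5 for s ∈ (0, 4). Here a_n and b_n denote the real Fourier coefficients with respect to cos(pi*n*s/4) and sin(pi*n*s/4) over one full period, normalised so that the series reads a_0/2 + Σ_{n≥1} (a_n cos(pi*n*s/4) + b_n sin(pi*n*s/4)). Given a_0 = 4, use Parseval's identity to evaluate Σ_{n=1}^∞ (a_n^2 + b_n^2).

Parseval: a_0^2/2 + Σ_{n≥1} (a_n^2+b_n^2) = 1/4 ∫_{-4}^{4} v(s)^2 ds = 26.
Subtract a_0^2/2 = 8: Σ (a_n^2+b_n^2) = 18.

18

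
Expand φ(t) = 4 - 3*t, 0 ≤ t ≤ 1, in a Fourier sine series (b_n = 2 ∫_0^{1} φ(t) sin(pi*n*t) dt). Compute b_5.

2/pi

b_5 = 2 ∫_0^{1} (4 - 3*t) sin(5*pi*t) dt.
Integrating by parts (boundary term plus one more integral), an antiderivative of (4 - 3*t) sin(5*pi*t) is 3*t*cos(5*pi*t)/(5*pi) - 3*sin(5*pi*t)/(25*pi**2) - 4*cos(5*pi*t)/(5*pi); evaluating from 0 to 1: ∫_{0}^{1} (4 - 3*t) sin(5*pi*t) dt = (1/(5*pi)) - (-4/(5*pi)) = 1/pi.
Hence b_5 = 2·(1/pi) = 2/pi.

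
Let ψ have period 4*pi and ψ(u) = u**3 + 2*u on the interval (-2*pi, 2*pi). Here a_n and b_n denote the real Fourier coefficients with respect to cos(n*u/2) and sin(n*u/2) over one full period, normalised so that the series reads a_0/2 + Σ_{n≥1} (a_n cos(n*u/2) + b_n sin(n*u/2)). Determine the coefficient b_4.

b_4 = (1/(2*pi)) ∫_{-2*pi}^{2*pi} ψ(u) sin(2*u) du.
ψ is odd and sin(2*u) is odd, so the integrand is even and b_4 = 1/pi ∫_0^{2*pi} ψ(u) sin(2*u) du.
Integrating by parts three times (tabular method), an antiderivative of (u**3 + 2*u) sin(2*u) is -u**3*cos(2*u)/2 + 3*u**2*sin(2*u)/4 - u*cos(2*u)/4 + sin(2*u)/8; evaluating from 0 to 2*pi: ∫_{0}^{2*pi} (u**3 + 2*u) sin(2*u) du = (-4*pi**3 - pi/2) - (0) = -4*pi**3 - pi/2.
Hence b_4 = (1/pi)·(-4*pi**3 - pi/2) = -4*pi**2 - 1/2.

-4*pi**2 - 1/2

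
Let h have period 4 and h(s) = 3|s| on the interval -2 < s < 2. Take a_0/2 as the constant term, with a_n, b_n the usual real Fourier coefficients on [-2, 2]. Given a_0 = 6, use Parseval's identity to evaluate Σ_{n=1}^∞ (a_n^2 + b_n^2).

Parseval: a_0^2/2 + Σ_{n≥1} (a_n^2+b_n^2) = 1/2 ∫_{-2}^{2} h(s)^2 ds = 24.
Subtract a_0^2/2 = 18: Σ (a_n^2+b_n^2) = 6.

6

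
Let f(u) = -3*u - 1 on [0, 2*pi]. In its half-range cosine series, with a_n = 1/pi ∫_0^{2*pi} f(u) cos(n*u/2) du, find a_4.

0

a_4 = 1/pi ∫_0^{2*pi} (-3*u - 1) cos(2*u) du.
Integrating by parts (boundary term plus one more integral), an antiderivative of (-3*u - 1) cos(2*u) is -3*u*sin(2*u)/2 - sin(2*u)/2 - 3*cos(2*u)/4; evaluating from 0 to 2*pi: ∫_{0}^{2*pi} (-3*u - 1) cos(2*u) du = (-3/4) - (-3/4) = 0.
Hence a_4 = (1/pi)·(0) = 0.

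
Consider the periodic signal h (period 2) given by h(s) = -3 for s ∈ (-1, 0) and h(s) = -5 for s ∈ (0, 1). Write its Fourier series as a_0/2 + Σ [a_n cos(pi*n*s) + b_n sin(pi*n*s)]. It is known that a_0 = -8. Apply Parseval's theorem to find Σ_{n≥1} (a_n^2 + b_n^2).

2

Parseval: a_0^2/2 + Σ_{n≥1} (a_n^2+b_n^2) = ∫_{-1}^{1} h(s)^2 ds = 34.
Subtract a_0^2/2 = 32: Σ (a_n^2+b_n^2) = 2.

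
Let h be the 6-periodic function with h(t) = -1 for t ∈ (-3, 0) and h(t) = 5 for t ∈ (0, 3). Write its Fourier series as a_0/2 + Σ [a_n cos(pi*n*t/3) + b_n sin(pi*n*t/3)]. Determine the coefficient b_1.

b_1 = 1/3 ∫_{-3}^{3} h(t) sin(pi*t/3) dt.
Split the integral at the breakpoints.
Directly, an antiderivative of (-1) sin(pi*t/3) is 3*cos(pi*t/3)/pi; evaluating from -3 to 0: ∫_{-3}^{0} (-1) sin(pi*t/3) dt = (3/pi) - (-3/pi) = 6/pi.
Directly, an antiderivative of (5) sin(pi*t/3) is -15*cos(pi*t/3)/pi; evaluating from 0 to 3: ∫_{0}^{3} (5) sin(pi*t/3) dt = (15/pi) - (-15/pi) = 30/pi.
Summing the pieces and multiplying by (1/3) gives b_1 = 12/pi.

12/pi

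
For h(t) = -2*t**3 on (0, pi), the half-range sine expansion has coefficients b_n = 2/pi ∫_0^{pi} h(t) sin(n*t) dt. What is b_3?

b_3 = 2/pi ∫_0^{pi} (-2*t**3) sin(3*t) dt.
Integrating by parts three times (tabular method), an antiderivative of (-2*t**3) sin(3*t) is 2*t**3*cos(3*t)/3 - 2*t**2*sin(3*t)/3 - 4*t*cos(3*t)/9 + 4*sin(3*t)/27; evaluating from 0 to pi: ∫_{0}^{pi} (-2*t**3) sin(3*t) dt = (2*pi*(2 - 3*pi**2)/9) - (0) = 2*pi*(2 - 3*pi**2)/9.
Hence b_3 = (2/pi)·(2*pi*(2 - 3*pi**2)/9) = 8/9 - 4*pi**2/3.

8/9 - 4*pi**2/3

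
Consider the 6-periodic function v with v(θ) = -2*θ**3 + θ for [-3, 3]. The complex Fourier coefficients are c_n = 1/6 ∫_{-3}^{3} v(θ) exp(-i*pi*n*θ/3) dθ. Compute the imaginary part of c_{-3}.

Since v is real-valued, Im(c_{-3}) = -1/6 ∫_{-3}^{3} v(θ) sin(-pi*θ) dθ = b_{3}/2.
v is odd and sin(-pi*θ) is odd, so the integrand is even: ∫_{-3}^{3} v(θ) sin(-pi*θ) dθ = 2∫_0^{3} v(θ) sin(-pi*θ) dθ.
Integrating by parts three times (tabular method), an antiderivative of (-2*θ**3 + θ) sin(-pi*θ) is -2*θ**3*cos(pi*θ)/pi + 6*θ**2*sin(pi*θ)/pi**2 + θ*cos(pi*θ)/pi + 12*θ*cos(pi*θ)/pi**3 - 12*sin(pi*θ)/pi**4 - sin(pi*θ)/pi**2; evaluating from 0 to 3: ∫_{0}^{3} (-2*θ**3 + θ) sin(-pi*θ) dθ = (-36/pi**3 + 51/pi) - (0) = -36/pi**3 + 51/pi.
So ∫_{-3}^{3} v(θ) sin(-pi*θ) dθ = -72/pi**3 + 102/pi.
Hence Im(c_{-3}) = (-1/6)·(-72/pi**3 + 102/pi) = -17/pi + 12/pi**3.

-17/pi + 12/pi**3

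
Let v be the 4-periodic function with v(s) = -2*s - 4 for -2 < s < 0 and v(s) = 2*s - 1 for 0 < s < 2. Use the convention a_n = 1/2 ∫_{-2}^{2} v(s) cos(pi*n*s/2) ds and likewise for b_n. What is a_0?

a_0 = 1/2 ∫_{-2}^{2} v(s) ds = 1/2 · (-2) = -1.

-1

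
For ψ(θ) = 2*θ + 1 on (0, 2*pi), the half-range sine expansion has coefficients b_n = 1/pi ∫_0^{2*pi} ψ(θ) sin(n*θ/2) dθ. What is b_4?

b_4 = 1/pi ∫_0^{2*pi} (2*θ + 1) sin(2*θ) dθ.
Integrating by parts (boundary term plus one more integral), an antiderivative of (2*θ + 1) sin(2*θ) is -θ*cos(2*θ) + sin(2*θ)/2 - cos(2*θ)/2; evaluating from 0 to 2*pi: ∫_{0}^{2*pi} (2*θ + 1) sin(2*θ) dθ = (-2*pi - 1/2) - (-1/2) = -2*pi.
Hence b_4 = (1/pi)·(-2*pi) = -2.

-2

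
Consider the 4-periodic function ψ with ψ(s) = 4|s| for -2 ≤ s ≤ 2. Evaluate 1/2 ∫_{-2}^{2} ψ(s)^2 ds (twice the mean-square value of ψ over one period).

1/2 ∫_{-2}^{2} ψ(s)^2 ds = 1/2 · (256/3) = 128/3.

128/3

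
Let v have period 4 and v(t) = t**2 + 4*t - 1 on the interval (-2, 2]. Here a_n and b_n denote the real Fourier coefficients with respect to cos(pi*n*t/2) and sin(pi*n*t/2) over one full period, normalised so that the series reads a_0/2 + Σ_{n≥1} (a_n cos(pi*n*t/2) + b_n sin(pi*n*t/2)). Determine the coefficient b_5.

b_5 = 1/2 ∫_{-2}^{2} v(t) sin(5*pi*t/2) dt.
Integrating by parts twice (tabular method), an antiderivative of (t**2 + 4*t - 1) sin(5*pi*t/2) is -2*t**2*cos(5*pi*t/2)/(5*pi) + 8*t*sin(5*pi*t/2)/(25*pi**2) - 8*t*cos(5*pi*t/2)/(5*pi) + 16*sin(5*pi*t/2)/(25*pi**2) + 16*cos(5*pi*t/2)/(125*pi**3) + 2*cos(5*pi*t/2)/(5*pi); evaluating from -2 to 2: ∫_{-2}^{2} (t**2 + 4*t - 1) sin(5*pi*t/2) dt = (2*(-8 + 275*pi**2)/(125*pi**3)) - (-2/pi - 16/(125*pi**3)) = 32/(5*pi).
Hence b_5 = (1/2)·(32/(5*pi)) = 16/(5*pi).

16/(5*pi)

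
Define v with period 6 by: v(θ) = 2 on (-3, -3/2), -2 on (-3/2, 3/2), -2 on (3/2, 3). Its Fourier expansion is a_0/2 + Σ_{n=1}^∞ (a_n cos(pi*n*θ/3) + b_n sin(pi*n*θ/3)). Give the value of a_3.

4/(3*pi)

a_3 = 1/3 ∫_{-3}^{3} v(θ) cos(pi*θ) dθ.
Split the integral at the breakpoints.
Directly, an antiderivative of (2) cos(pi*θ) is 2*sin(pi*θ)/pi; evaluating from -3 to -3/2: ∫_{-3}^{-3/2} (2) cos(pi*θ) dθ = (2/pi) - (0) = 2/pi.
Directly, an antiderivative of (-2) cos(pi*θ) is -2*sin(pi*θ)/pi; evaluating from -3/2 to 3/2: ∫_{-3/2}^{3/2} (-2) cos(pi*θ) dθ = (2/pi) - (-2/pi) = 4/pi.
Directly, an antiderivative of (-2) cos(pi*θ) is -2*sin(pi*θ)/pi; evaluating from 3/2 to 3: ∫_{3/2}^{3} (-2) cos(pi*θ) dθ = (0) - (2/pi) = -2/pi.
Summing the pieces and multiplying by (1/3) gives a_3 = 4/(3*pi).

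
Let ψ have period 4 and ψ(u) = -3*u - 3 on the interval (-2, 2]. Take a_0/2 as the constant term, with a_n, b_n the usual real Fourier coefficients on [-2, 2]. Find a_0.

-6

a_0 = 1/2 ∫_{-2}^{2} ψ(u) du = 1/2 · (-12) = -6.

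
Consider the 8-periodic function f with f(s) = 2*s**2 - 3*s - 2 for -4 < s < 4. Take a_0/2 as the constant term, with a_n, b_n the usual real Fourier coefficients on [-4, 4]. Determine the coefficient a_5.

-128/(25*pi**2)

a_5 = 1/4 ∫_{-4}^{4} f(s) cos(5*pi*s/4) ds.
Integrating by parts twice (tabular method), an antiderivative of (2*s**2 - 3*s - 2) cos(5*pi*s/4) is 8*s**2*sin(5*pi*s/4)/(5*pi) - 12*s*sin(5*pi*s/4)/(5*pi) + 64*s*cos(5*pi*s/4)/(25*pi**2) - 8*sin(5*pi*s/4)/(5*pi) - 256*sin(5*pi*s/4)/(125*pi**3) - 48*cos(5*pi*s/4)/(25*pi**2); evaluating from -4 to 4: ∫_{-4}^{4} (2*s**2 - 3*s - 2) cos(5*pi*s/4) ds = (-208/(25*pi**2)) - (304/(25*pi**2)) = -512/(25*pi**2).
Hence a_5 = (1/4)·(-512/(25*pi**2)) = -128/(25*pi**2).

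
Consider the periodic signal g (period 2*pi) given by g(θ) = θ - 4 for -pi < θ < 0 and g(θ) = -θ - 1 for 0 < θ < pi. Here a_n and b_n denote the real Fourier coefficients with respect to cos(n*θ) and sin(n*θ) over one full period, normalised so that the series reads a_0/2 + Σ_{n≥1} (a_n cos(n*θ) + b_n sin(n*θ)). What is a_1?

4/pi

a_1 = 1/pi ∫_{-pi}^{pi} g(θ) cos(θ) dθ.
Split the integral at the breakpoints.
Integrating by parts (boundary term plus one more integral), an antiderivative of (θ - 4) cos(θ) is θ*sin(θ) - 4*sin(θ) + cos(θ); evaluating from -pi to 0: ∫_{-pi}^{0} (θ - 4) cos(θ) dθ = (1) - (-1) = 2.
Integrating by parts (boundary term plus one more integral), an antiderivative of (-θ - 1) cos(θ) is -θ*sin(θ) - sin(θ) - cos(θ); evaluating from 0 to pi: ∫_{0}^{pi} (-θ - 1) cos(θ) dθ = (1) - (-1) = 2.
Summing the pieces and multiplying by (1/pi) gives a_1 = 4/pi.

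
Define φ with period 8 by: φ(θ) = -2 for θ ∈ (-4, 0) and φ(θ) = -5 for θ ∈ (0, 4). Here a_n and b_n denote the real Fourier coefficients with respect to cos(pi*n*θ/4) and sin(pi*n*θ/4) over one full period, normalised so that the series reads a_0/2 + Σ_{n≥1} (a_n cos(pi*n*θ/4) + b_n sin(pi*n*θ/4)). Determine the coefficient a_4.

0

a_4 = 1/4 ∫_{-4}^{4} φ(θ) cos(pi*θ) dθ.
Split the integral at the breakpoints.
Directly, an antiderivative of (-2) cos(pi*θ) is -2*sin(pi*θ)/pi; evaluating from -4 to 0: ∫_{-4}^{0} (-2) cos(pi*θ) dθ = (0) - (0) = 0.
Directly, an antiderivative of (-5) cos(pi*θ) is -5*sin(pi*θ)/pi; evaluating from 0 to 4: ∫_{0}^{4} (-5) cos(pi*θ) dθ = (0) - (0) = 0.
Summing the pieces and multiplying by (1/4) gives a_4 = 0.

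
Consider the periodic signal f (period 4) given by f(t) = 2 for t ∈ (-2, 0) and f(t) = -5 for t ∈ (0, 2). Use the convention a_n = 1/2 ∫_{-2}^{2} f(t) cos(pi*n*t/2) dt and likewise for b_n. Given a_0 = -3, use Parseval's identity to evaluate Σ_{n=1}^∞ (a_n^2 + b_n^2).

Parseval: a_0^2/2 + Σ_{n≥1} (a_n^2+b_n^2) = 1/2 ∫_{-2}^{2} f(t)^2 dt = 29.
Subtract a_0^2/2 = 9/2: Σ (a_n^2+b_n^2) = 49/2.

49/2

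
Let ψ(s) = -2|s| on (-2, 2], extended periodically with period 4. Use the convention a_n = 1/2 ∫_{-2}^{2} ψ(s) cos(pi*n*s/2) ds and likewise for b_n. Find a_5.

a_5 = 1/2 ∫_{-2}^{2} ψ(s) cos(5*pi*s/2) ds.
ψ is even and cos(5*pi*s/2) is even, so the integrand is even and a_5 = ∫_0^{2} ψ(s) cos(5*pi*s/2) ds.
Integrating by parts (boundary term plus one more integral), an antiderivative of (-2*s) cos(5*pi*s/2) is -4*s*sin(5*pi*s/2)/(5*pi) - 8*cos(5*pi*s/2)/(25*pi**2); evaluating from 0 to 2: ∫_{0}^{2} (-2*s) cos(5*pi*s/2) ds = (8/(25*pi**2)) - (-8/(25*pi**2)) = 16/(25*pi**2).
Hence a_5 = 16/(25*pi**2).

16/(25*pi**2)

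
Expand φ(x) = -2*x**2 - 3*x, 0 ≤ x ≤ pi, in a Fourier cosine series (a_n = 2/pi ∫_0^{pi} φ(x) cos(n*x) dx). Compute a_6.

-2/9

a_6 = 2/pi ∫_0^{pi} (-2*x**2 - 3*x) cos(6*x) dx.
Integrating by parts twice (tabular method), an antiderivative of (-2*x**2 - 3*x) cos(6*x) is -x**2*sin(6*x)/3 - x*sin(6*x)/2 - x*cos(6*x)/9 + sin(6*x)/54 - cos(6*x)/12; evaluating from 0 to pi: ∫_{0}^{pi} (-2*x**2 - 3*x) cos(6*x) dx = (-pi/9 - 1/12) - (-1/12) = -pi/9.
Hence a_6 = (2/pi)·(-pi/9) = -2/9.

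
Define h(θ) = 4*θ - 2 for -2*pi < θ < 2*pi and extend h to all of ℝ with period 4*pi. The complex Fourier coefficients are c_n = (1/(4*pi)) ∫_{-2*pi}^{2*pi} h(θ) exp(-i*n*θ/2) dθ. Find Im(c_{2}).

Since h is real-valued, Im(c_{2}) = -(1/(4*pi)) ∫_{-2*pi}^{2*pi} h(θ) sin(θ) dθ = -b_{2}/2.
Integrating by parts (boundary term plus one more integral), an antiderivative of (4*θ - 2) sin(θ) is -4*θ*cos(θ) + 4*sin(θ) + 2*cos(θ); evaluating from -2*pi to 2*pi: ∫_{-2*pi}^{2*pi} (4*θ - 2) sin(θ) dθ = (2 - 8*pi) - (2 + 8*pi) = -16*pi.
Hence Im(c_{2}) = (-1/(4*pi))·(-16*pi) = 4.

4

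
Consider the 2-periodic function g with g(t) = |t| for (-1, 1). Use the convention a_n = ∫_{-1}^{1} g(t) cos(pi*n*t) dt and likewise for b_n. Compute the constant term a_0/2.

1/2

a_0 = ∫_{-1}^{1} g(t) dt = 1.
So the constant term a_0/2 = 1/2.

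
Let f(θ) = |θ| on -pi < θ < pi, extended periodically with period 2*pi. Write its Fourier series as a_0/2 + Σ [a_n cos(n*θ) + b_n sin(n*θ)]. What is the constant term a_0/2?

pi/2

a_0 = 1/pi ∫_{-pi}^{pi} f(θ) dθ = 1/pi · (pi**2) = pi.
So the constant term a_0/2 = pi/2.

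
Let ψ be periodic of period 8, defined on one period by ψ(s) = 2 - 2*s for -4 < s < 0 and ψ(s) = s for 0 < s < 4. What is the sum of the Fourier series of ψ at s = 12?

7

s = 12 differs from s = -4 by 2 full period(s), and the series is 8-periodic.
At s = -4 the one-sided limits are ψ(-4^-) = 4 and ψ(-4^+) = 10.
By Dirichlet's theorem the series converges to their average, [(4) + (10)]/2 = 7.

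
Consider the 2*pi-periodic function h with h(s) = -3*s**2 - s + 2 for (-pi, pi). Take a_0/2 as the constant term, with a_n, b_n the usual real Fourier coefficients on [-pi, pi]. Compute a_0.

4 - 2*pi**2

a_0 = 1/pi ∫_{-pi}^{pi} h(s) ds = 1/pi · (2*pi*(2 - pi**2)) = 4 - 2*pi**2.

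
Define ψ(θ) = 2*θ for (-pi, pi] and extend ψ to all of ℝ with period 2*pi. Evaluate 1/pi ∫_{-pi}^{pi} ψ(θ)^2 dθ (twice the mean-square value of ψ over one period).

8*pi**2/3

1/pi ∫_{-pi}^{pi} ψ(θ)^2 dθ = 1/pi · (8*pi**3/3) = 8*pi**2/3.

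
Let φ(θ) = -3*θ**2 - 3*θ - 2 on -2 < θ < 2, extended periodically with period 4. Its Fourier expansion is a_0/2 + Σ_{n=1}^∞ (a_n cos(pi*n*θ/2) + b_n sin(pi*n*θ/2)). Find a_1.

a_1 = 1/2 ∫_{-2}^{2} φ(θ) cos(pi*θ/2) dθ.
Integrating by parts twice (tabular method), an antiderivative of (-3*θ**2 - 3*θ - 2) cos(pi*θ/2) is -6*θ**2*sin(pi*θ/2)/pi - 6*θ*sin(pi*θ/2)/pi - 24*θ*cos(pi*θ/2)/pi**2 - 4*sin(pi*θ/2)/pi + 48*sin(pi*θ/2)/pi**3 - 12*cos(pi*θ/2)/pi**2; evaluating from -2 to 2: ∫_{-2}^{2} (-3*θ**2 - 3*θ - 2) cos(pi*θ/2) dθ = (60/pi**2) - (-36/pi**2) = 96/pi**2.
Hence a_1 = (1/2)·(96/pi**2) = 48/pi**2.

48/pi**2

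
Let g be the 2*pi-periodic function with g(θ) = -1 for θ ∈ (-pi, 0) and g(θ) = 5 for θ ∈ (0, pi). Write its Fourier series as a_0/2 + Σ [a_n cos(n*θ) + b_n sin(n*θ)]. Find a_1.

0

a_1 = 1/pi ∫_{-pi}^{pi} g(θ) cos(θ) dθ.
Split the integral at the breakpoints.
Directly, an antiderivative of (-1) cos(θ) is -sin(θ); evaluating from -pi to 0: ∫_{-pi}^{0} (-1) cos(θ) dθ = (0) - (0) = 0.
Directly, an antiderivative of (5) cos(θ) is 5*sin(θ); evaluating from 0 to pi: ∫_{0}^{pi} (5) cos(θ) dθ = (0) - (0) = 0.
Summing the pieces and multiplying by (1/pi) gives a_1 = 0.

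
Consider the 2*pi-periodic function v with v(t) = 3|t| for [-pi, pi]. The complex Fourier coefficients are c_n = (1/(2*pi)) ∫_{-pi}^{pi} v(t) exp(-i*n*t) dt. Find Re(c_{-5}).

Since v is real-valued, Re(c_{-5}) = (1/(2*pi)) ∫_{-pi}^{pi} v(t) cos(-5*t) dt = a_{5}/2.
v is even and cos(-5*t) is even, so the integrand is even: ∫_{-pi}^{pi} v(t) cos(-5*t) dt = 2∫_0^{pi} v(t) cos(-5*t) dt.
Integrating by parts (boundary term plus one more integral), an antiderivative of (3*t) cos(-5*t) is 3*t*sin(5*t)/5 + 3*cos(5*t)/25; evaluating from 0 to pi: ∫_{0}^{pi} (3*t) cos(-5*t) dt = (-3/25) - (3/25) = -6/25.
So ∫_{-pi}^{pi} v(t) cos(-5*t) dt = -12/25.
Hence Re(c_{-5}) = (1/(2*pi))·(-12/25) = -6/(25*pi).

-6/(25*pi)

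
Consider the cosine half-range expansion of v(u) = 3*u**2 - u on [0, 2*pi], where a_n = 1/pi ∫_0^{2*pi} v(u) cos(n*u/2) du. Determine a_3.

8*(1 - 6*pi)/(9*pi)

a_3 = 1/pi ∫_0^{2*pi} (3*u**2 - u) cos(3*u/2) du.
Integrating by parts twice (tabular method), an antiderivative of (3*u**2 - u) cos(3*u/2) is 2*u**2*sin(3*u/2) - 2*u*sin(3*u/2)/3 + 8*u*cos(3*u/2)/3 - 16*sin(3*u/2)/9 - 4*cos(3*u/2)/9; evaluating from 0 to 2*pi: ∫_{0}^{2*pi} (3*u**2 - u) cos(3*u/2) du = (4/9 - 16*pi/3) - (-4/9) = 8/9 - 16*pi/3.
Hence a_3 = (1/pi)·(8/9 - 16*pi/3) = 8*(1 - 6*pi)/(9*pi).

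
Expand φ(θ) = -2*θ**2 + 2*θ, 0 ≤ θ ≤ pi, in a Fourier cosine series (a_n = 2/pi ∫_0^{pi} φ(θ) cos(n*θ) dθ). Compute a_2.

a_2 = 2/pi ∫_0^{pi} (-2*θ**2 + 2*θ) cos(2*θ) dθ.
Integrating by parts twice (tabular method), an antiderivative of (-2*θ**2 + 2*θ) cos(2*θ) is -θ**2*sin(2*θ) + θ*sin(2*θ) - θ*cos(2*θ) + sin(2*θ)/2 + cos(2*θ)/2; evaluating from 0 to pi: ∫_{0}^{pi} (-2*θ**2 + 2*θ) cos(2*θ) dθ = (1/2 - pi) - (1/2) = -pi.
Hence a_2 = (2/pi)·(-pi) = -2.

-2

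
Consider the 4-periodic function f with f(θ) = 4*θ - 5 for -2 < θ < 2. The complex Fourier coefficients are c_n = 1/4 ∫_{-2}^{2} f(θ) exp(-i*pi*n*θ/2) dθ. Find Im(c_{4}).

2/pi

Since f is real-valued, Im(c_{4}) = -1/4 ∫_{-2}^{2} f(θ) sin(2*pi*θ) dθ = -b_{4}/2.
Integrating by parts (boundary term plus one more integral), an antiderivative of (4*θ - 5) sin(2*pi*θ) is -2*θ*cos(2*pi*θ)/pi + sin(2*pi*θ)/pi**2 + 5*cos(2*pi*θ)/(2*pi); evaluating from -2 to 2: ∫_{-2}^{2} (4*θ - 5) sin(2*pi*θ) dθ = (-3/(2*pi)) - (13/(2*pi)) = -8/pi.
Hence Im(c_{4}) = (-1/4)·(-8/pi) = 2/pi.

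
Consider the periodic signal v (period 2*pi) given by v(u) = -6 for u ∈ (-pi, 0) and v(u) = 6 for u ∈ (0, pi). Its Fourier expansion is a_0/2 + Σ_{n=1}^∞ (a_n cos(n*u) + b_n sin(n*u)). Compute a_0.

0

a_0 = 1/pi ∫_{-pi}^{pi} v(u) du = 1/pi · (0) = 0.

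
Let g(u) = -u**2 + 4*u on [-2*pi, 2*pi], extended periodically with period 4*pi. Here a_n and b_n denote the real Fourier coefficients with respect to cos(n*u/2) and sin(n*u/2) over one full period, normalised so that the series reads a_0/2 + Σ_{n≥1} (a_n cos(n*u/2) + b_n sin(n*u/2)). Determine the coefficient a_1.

16

a_1 = (1/(2*pi)) ∫_{-2*pi}^{2*pi} g(u) cos(u/2) du.
Integrating by parts twice (tabular method), an antiderivative of (-u**2 + 4*u) cos(u/2) is -2*u**2*sin(u/2) + 8*u*sin(u/2) - 8*u*cos(u/2) + 16*sin(u/2) + 16*cos(u/2); evaluating from -2*pi to 2*pi: ∫_{-2*pi}^{2*pi} (-u**2 + 4*u) cos(u/2) du = (-16 + 16*pi) - (-16*pi - 16) = 32*pi.
Hence a_1 = (1/(2*pi))·(32*pi) = 16.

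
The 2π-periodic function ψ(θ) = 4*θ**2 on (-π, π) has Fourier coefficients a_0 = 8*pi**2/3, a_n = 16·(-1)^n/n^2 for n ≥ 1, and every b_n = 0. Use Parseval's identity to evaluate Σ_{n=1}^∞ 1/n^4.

Parseval: a_0^2/2 + Σ a_n^2 = (1/π) ∫_{-π}^{π} ψ(θ)^2 dθ = 32*pi**4/5.
Subtract a_0^2/2 = 32*pi**4/9: Σ a_n^2 = 128*pi**4/45.
Since a_n^2 = 256/n^4, Σ 1/n^4 = pi**4/90.

pi**4/90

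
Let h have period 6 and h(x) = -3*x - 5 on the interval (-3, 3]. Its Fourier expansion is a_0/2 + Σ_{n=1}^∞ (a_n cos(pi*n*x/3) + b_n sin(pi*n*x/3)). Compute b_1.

-18/pi

b_1 = 1/3 ∫_{-3}^{3} h(x) sin(pi*x/3) dx.
Integrating by parts (boundary term plus one more integral), an antiderivative of (-3*x - 5) sin(pi*x/3) is 9*x*cos(pi*x/3)/pi - 27*sin(pi*x/3)/pi**2 + 15*cos(pi*x/3)/pi; evaluating from -3 to 3: ∫_{-3}^{3} (-3*x - 5) sin(pi*x/3) dx = (-42/pi) - (12/pi) = -54/pi.
Hence b_1 = (1/3)·(-54/pi) = -18/pi.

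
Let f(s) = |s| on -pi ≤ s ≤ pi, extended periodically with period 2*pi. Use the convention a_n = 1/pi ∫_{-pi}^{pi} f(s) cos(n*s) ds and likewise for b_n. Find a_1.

a_1 = 1/pi ∫_{-pi}^{pi} f(s) cos(s) ds.
f is even and cos(s) is even, so the integrand is even and a_1 = 2/pi ∫_0^{pi} f(s) cos(s) ds.
Integrating by parts (boundary term plus one more integral), an antiderivative of (s) cos(s) is s*sin(s) + cos(s); evaluating from 0 to pi: ∫_{0}^{pi} (s) cos(s) ds = (-1) - (1) = -2.
Hence a_1 = (2/pi)·(-2) = -4/pi.

-4/pi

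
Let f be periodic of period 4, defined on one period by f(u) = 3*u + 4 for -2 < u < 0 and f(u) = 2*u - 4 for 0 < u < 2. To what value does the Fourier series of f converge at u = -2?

-1

At u = -2 the one-sided limits are f(-2^-) = 0 and f(-2^+) = -2.
By Dirichlet's theorem the series converges to their average, [(0) + (-2)]/2 = -1.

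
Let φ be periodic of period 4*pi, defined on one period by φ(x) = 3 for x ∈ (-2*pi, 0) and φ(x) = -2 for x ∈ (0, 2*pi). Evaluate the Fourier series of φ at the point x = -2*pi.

x = -2*pi differs from x = 2*pi by -1 full period(s), and the series is 4*pi-periodic.
At x = 2*pi the one-sided limits are φ(2*pi^-) = -2 and φ(2*pi^+) = 3.
By Dirichlet's theorem the series converges to their average, [(-2) + (3)]/2 = 1/2.

1/2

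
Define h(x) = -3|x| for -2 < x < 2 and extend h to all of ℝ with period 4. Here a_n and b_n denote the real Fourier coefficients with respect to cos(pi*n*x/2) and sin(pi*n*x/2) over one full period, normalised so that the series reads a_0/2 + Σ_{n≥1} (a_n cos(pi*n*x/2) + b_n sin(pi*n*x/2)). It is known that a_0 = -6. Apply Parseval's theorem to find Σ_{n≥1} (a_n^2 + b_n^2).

6

Parseval: a_0^2/2 + Σ_{n≥1} (a_n^2+b_n^2) = 1/2 ∫_{-2}^{2} h(x)^2 dx = 24.
Subtract a_0^2/2 = 18: Σ (a_n^2+b_n^2) = 6.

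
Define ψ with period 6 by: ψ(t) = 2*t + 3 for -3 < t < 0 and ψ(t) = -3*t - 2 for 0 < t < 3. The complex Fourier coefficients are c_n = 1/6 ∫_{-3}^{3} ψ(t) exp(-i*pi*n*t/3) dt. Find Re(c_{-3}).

5/(3*pi**2)

Since ψ is real-valued, Re(c_{-3}) = 1/6 ∫_{-3}^{3} ψ(t) cos(-pi*t) dt = a_{3}/2.
Split the integral at the breakpoints.
Integrating by parts (boundary term plus one more integral), an antiderivative of (2*t + 3) cos(-pi*t) is 2*t*sin(pi*t)/pi + 3*sin(pi*t)/pi + 2*cos(pi*t)/pi**2; evaluating from -3 to 0: ∫_{-3}^{0} (2*t + 3) cos(-pi*t) dt = (2/pi**2) - (-2/pi**2) = 4/pi**2.
Integrating by parts (boundary term plus one more integral), an antiderivative of (-3*t - 2) cos(-pi*t) is -3*t*sin(pi*t)/pi - 2*sin(pi*t)/pi - 3*cos(pi*t)/pi**2; evaluating from 0 to 3: ∫_{0}^{3} (-3*t - 2) cos(-pi*t) dt = (3/pi**2) - (-3/pi**2) = 6/pi**2.
So ∫_{-3}^{3} ψ(t) cos(-pi*t) dt = 10/pi**2.
Hence Re(c_{-3}) = (1/6)·(10/pi**2) = 5/(3*pi**2).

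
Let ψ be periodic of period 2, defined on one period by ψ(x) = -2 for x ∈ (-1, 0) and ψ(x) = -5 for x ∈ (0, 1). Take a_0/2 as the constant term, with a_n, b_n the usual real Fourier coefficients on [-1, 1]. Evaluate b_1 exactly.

b_1 = ∫_{-1}^{1} ψ(x) sin(pi*x) dx.
Split the integral at the breakpoints.
Directly, an antiderivative of (-2) sin(pi*x) is 2*cos(pi*x)/pi; evaluating from -1 to 0: ∫_{-1}^{0} (-2) sin(pi*x) dx = (2/pi) - (-2/pi) = 4/pi.
Directly, an antiderivative of (-5) sin(pi*x) is 5*cos(pi*x)/pi; evaluating from 0 to 1: ∫_{0}^{1} (-5) sin(pi*x) dx = (-5/pi) - (5/pi) = -10/pi.
Summing the pieces gives b_1 = -6/pi.

-6/pi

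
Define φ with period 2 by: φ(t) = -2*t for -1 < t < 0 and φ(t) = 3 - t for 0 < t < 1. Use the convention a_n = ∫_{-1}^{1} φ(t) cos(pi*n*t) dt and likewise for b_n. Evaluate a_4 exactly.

a_4 = ∫_{-1}^{1} φ(t) cos(4*pi*t) dt.
Split the integral at the breakpoints.
Integrating by parts (boundary term plus one more integral), an antiderivative of (-2*t) cos(4*pi*t) is -t*sin(4*pi*t)/(2*pi) - cos(4*pi*t)/(8*pi**2); evaluating from -1 to 0: ∫_{-1}^{0} (-2*t) cos(4*pi*t) dt = (-1/(8*pi**2)) - (-1/(8*pi**2)) = 0.
Integrating by parts (boundary term plus one more integral), an antiderivative of (3 - t) cos(4*pi*t) is -t*sin(4*pi*t)/(4*pi) + 3*sin(4*pi*t)/(4*pi) - cos(4*pi*t)/(16*pi**2); evaluating from 0 to 1: ∫_{0}^{1} (3 - t) cos(4*pi*t) dt = (-1/(16*pi**2)) - (-1/(16*pi**2)) = 0.
Summing the pieces gives a_4 = 0.

0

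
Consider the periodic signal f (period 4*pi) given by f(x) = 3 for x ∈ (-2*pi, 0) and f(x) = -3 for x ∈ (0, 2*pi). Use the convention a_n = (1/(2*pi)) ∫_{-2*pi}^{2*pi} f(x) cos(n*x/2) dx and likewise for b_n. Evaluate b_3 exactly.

-4/pi

b_3 = (1/(2*pi)) ∫_{-2*pi}^{2*pi} f(x) sin(3*x/2) dx.
f is odd and sin(3*x/2) is odd, so the integrand is even and b_3 = 1/pi ∫_0^{2*pi} f(x) sin(3*x/2) dx.
Directly, an antiderivative of (-3) sin(3*x/2) is 2*cos(3*x/2); evaluating from 0 to 2*pi: ∫_{0}^{2*pi} (-3) sin(3*x/2) dx = (-2) - (2) = -4.
Hence b_3 = (1/pi)·(-4) = -4/pi.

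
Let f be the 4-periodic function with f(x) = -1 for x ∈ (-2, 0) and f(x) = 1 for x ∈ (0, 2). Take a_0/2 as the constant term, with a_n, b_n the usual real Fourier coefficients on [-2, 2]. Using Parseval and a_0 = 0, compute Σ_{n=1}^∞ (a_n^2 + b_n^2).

2

Parseval: a_0^2/2 + Σ_{n≥1} (a_n^2+b_n^2) = 1/2 ∫_{-2}^{2} f(x)^2 dx = 2.
Subtract a_0^2/2 = 0: Σ (a_n^2+b_n^2) = 2.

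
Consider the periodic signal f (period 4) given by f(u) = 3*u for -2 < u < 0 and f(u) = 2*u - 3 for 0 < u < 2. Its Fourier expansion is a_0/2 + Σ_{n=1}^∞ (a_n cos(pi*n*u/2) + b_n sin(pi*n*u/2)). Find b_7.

4/(7*pi)

b_7 = 1/2 ∫_{-2}^{2} f(u) sin(7*pi*u/2) du.
Split the integral at the breakpoints.
Integrating by parts (boundary term plus one more integral), an antiderivative of (3*u) sin(7*pi*u/2) is -6*u*cos(7*pi*u/2)/(7*pi) + 12*sin(7*pi*u/2)/(49*pi**2); evaluating from -2 to 0: ∫_{-2}^{0} (3*u) sin(7*pi*u/2) du = (0) - (-12/(7*pi)) = 12/(7*pi).
Integrating by parts (boundary term plus one more integral), an antiderivative of (2*u - 3) sin(7*pi*u/2) is -4*u*cos(7*pi*u/2)/(7*pi) + 8*sin(7*pi*u/2)/(49*pi**2) + 6*cos(7*pi*u/2)/(7*pi); evaluating from 0 to 2: ∫_{0}^{2} (2*u - 3) sin(7*pi*u/2) du = (2/(7*pi)) - (6/(7*pi)) = -4/(7*pi).
Summing the pieces and multiplying by (1/2) gives b_7 = 4/(7*pi).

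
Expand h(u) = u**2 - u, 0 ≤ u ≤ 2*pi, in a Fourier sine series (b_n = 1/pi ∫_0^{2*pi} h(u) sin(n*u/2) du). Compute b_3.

b_3 = 1/pi ∫_0^{2*pi} (u**2 - u) sin(3*u/2) du.
Integrating by parts twice (tabular method), an antiderivative of (u**2 - u) sin(3*u/2) is -2*u**2*cos(3*u/2)/3 + 8*u*sin(3*u/2)/9 + 2*u*cos(3*u/2)/3 - 4*sin(3*u/2)/9 + 16*cos(3*u/2)/27; evaluating from 0 to 2*pi: ∫_{0}^{2*pi} (u**2 - u) sin(3*u/2) du = (-4*pi/3 - 16/27 + 8*pi**2/3) - (16/27) = -4*pi/3 - 32/27 + 8*pi**2/3.
Hence b_3 = (1/pi)·(-4*pi/3 - 32/27 + 8*pi**2/3) = 4*(-9*pi - 8 + 18*pi**2)/(27*pi).

4*(-9*pi - 8 + 18*pi**2)/(27*pi)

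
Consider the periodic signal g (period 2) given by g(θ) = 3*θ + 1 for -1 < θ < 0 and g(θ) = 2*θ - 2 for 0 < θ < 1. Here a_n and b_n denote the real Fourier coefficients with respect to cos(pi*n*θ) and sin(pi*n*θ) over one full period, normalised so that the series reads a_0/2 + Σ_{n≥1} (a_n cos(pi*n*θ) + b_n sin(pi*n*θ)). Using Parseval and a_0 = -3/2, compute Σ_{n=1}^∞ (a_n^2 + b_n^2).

29/24

Parseval: a_0^2/2 + Σ_{n≥1} (a_n^2+b_n^2) = ∫_{-1}^{1} g(θ)^2 dθ = 7/3.
Subtract a_0^2/2 = 9/8: Σ (a_n^2+b_n^2) = 29/24.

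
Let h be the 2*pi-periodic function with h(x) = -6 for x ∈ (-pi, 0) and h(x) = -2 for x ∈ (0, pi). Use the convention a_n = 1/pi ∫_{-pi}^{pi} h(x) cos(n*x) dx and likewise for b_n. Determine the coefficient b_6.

0

b_6 = 1/pi ∫_{-pi}^{pi} h(x) sin(6*x) dx.
Split the integral at the breakpoints.
Directly, an antiderivative of (-6) sin(6*x) is cos(6*x); evaluating from -pi to 0: ∫_{-pi}^{0} (-6) sin(6*x) dx = (1) - (1) = 0.
Directly, an antiderivative of (-2) sin(6*x) is cos(6*x)/3; evaluating from 0 to pi: ∫_{0}^{pi} (-2) sin(6*x) dx = (1/3) - (1/3) = 0.
Summing the pieces and multiplying by (1/pi) gives b_6 = 0.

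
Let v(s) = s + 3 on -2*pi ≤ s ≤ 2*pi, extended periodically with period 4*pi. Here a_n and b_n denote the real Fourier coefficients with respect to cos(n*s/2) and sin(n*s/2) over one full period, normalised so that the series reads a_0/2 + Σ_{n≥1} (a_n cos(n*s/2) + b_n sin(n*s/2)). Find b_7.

b_7 = (1/(2*pi)) ∫_{-2*pi}^{2*pi} v(s) sin(7*s/2) ds.
Integrating by parts (boundary term plus one more integral), an antiderivative of (s + 3) sin(7*s/2) is -2*s*cos(7*s/2)/7 + 4*sin(7*s/2)/49 - 6*cos(7*s/2)/7; evaluating from -2*pi to 2*pi: ∫_{-2*pi}^{2*pi} (s + 3) sin(7*s/2) ds = (6/7 + 4*pi/7) - (6/7 - 4*pi/7) = 8*pi/7.
Hence b_7 = (1/(2*pi))·(8*pi/7) = 4/7.

4/7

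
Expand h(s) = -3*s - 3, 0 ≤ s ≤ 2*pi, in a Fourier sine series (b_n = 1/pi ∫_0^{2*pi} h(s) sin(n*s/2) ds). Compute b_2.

b_2 = 1/pi ∫_0^{2*pi} (-3*s - 3) sin(s) ds.
Integrating by parts (boundary term plus one more integral), an antiderivative of (-3*s - 3) sin(s) is 3*s*cos(s) - 3*sin(s) + 3*cos(s); evaluating from 0 to 2*pi: ∫_{0}^{2*pi} (-3*s - 3) sin(s) ds = (3 + 6*pi) - (3) = 6*pi.
Hence b_2 = (1/pi)·(6*pi) = 6.

6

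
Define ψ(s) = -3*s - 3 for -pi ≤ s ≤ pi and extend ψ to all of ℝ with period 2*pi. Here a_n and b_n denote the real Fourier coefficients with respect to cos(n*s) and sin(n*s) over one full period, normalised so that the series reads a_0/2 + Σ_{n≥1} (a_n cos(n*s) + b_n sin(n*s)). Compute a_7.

0

a_7 = 1/pi ∫_{-pi}^{pi} ψ(s) cos(7*s) ds.
Integrating by parts (boundary term plus one more integral), an antiderivative of (-3*s - 3) cos(7*s) is -3*s*sin(7*s)/7 - 3*sin(7*s)/7 - 3*cos(7*s)/49; evaluating from -pi to pi: ∫_{-pi}^{pi} (-3*s - 3) cos(7*s) ds = (3/49) - (3/49) = 0.
Hence a_7 = (1/pi)·(0) = 0.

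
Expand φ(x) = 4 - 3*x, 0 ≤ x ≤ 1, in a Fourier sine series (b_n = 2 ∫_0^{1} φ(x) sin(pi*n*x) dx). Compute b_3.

10/(3*pi)

b_3 = 2 ∫_0^{1} (4 - 3*x) sin(3*pi*x) dx.
Integrating by parts (boundary term plus one more integral), an antiderivative of (4 - 3*x) sin(3*pi*x) is x*cos(3*pi*x)/pi - sin(3*pi*x)/(3*pi**2) - 4*cos(3*pi*x)/(3*pi); evaluating from 0 to 1: ∫_{0}^{1} (4 - 3*x) sin(3*pi*x) dx = (1/(3*pi)) - (-4/(3*pi)) = 5/(3*pi).
Hence b_3 = 2·(5/(3*pi)) = 10/(3*pi).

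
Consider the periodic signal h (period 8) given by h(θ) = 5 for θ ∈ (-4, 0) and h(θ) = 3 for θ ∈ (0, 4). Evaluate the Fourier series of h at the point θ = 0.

4

At θ = 0 the one-sided limits are h(0^-) = 5 and h(0^+) = 3.
By Dirichlet's theorem the series converges to their average, [(5) + (3)]/2 = 4.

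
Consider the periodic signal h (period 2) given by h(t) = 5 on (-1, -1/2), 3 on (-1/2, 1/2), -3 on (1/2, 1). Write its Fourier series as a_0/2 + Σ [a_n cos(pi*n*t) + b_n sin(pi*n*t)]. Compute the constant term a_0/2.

2

a_0 = ∫_{-1}^{1} h(t) dt = 4.
So the constant term a_0/2 = 2.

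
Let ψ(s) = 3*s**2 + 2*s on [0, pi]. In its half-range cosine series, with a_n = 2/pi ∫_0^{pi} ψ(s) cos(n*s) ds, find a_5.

4*(-3*pi - 2)/(25*pi)

a_5 = 2/pi ∫_0^{pi} (3*s**2 + 2*s) cos(5*s) ds.
Integrating by parts twice (tabular method), an antiderivative of (3*s**2 + 2*s) cos(5*s) is 3*s**2*sin(5*s)/5 + 2*s*sin(5*s)/5 + 6*s*cos(5*s)/25 - 6*sin(5*s)/125 + 2*cos(5*s)/25; evaluating from 0 to pi: ∫_{0}^{pi} (3*s**2 + 2*s) cos(5*s) ds = (-6*pi/25 - 2/25) - (2/25) = -6*pi/25 - 4/25.
Hence a_5 = (2/pi)·(-6*pi/25 - 4/25) = 4*(-3*pi - 2)/(25*pi).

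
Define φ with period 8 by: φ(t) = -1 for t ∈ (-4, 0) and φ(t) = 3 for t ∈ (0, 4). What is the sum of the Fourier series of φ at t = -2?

φ is continuous at t = -2 with value -1, so the series converges to -1 there.

-1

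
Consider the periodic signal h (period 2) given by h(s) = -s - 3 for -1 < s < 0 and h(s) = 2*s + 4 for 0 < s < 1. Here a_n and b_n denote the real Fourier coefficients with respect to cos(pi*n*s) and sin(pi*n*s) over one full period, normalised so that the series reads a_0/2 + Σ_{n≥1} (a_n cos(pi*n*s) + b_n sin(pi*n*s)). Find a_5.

a_5 = ∫_{-1}^{1} h(s) cos(5*pi*s) ds.
Split the integral at the breakpoints.
Integrating by parts (boundary term plus one more integral), an antiderivative of (-s - 3) cos(5*pi*s) is -s*sin(5*pi*s)/(5*pi) - 3*sin(5*pi*s)/(5*pi) - cos(5*pi*s)/(25*pi**2); evaluating from -1 to 0: ∫_{-1}^{0} (-s - 3) cos(5*pi*s) ds = (-1/(25*pi**2)) - (1/(25*pi**2)) = -2/(25*pi**2).
Integrating by parts (boundary term plus one more integral), an antiderivative of (2*s + 4) cos(5*pi*s) is 2*s*sin(5*pi*s)/(5*pi) + 4*sin(5*pi*s)/(5*pi) + 2*cos(5*pi*s)/(25*pi**2); evaluating from 0 to 1: ∫_{0}^{1} (2*s + 4) cos(5*pi*s) ds = (-2/(25*pi**2)) - (2/(25*pi**2)) = -4/(25*pi**2).
Summing the pieces gives a_5 = -6/(25*pi**2).

-6/(25*pi**2)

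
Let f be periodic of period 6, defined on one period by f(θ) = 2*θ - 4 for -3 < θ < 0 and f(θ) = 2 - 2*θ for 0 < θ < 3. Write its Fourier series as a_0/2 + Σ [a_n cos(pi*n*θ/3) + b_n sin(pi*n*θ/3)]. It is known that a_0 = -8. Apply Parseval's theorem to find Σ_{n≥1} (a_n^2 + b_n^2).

Parseval: a_0^2/2 + Σ_{n≥1} (a_n^2+b_n^2) = 1/3 ∫_{-3}^{3} f(θ)^2 dθ = 56.
Subtract a_0^2/2 = 32: Σ (a_n^2+b_n^2) = 24.

24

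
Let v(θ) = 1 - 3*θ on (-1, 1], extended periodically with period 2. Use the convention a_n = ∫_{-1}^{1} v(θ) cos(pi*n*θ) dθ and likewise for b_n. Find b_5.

-6/(5*pi)

b_5 = ∫_{-1}^{1} v(θ) sin(5*pi*θ) dθ.
Integrating by parts (boundary term plus one more integral), an antiderivative of (1 - 3*θ) sin(5*pi*θ) is 3*θ*cos(5*pi*θ)/(5*pi) - 3*sin(5*pi*θ)/(25*pi**2) - cos(5*pi*θ)/(5*pi); evaluating from -1 to 1: ∫_{-1}^{1} (1 - 3*θ) sin(5*pi*θ) dθ = (-2/(5*pi)) - (4/(5*pi)) = -6/(5*pi).
Hence b_5 = -6/(5*pi).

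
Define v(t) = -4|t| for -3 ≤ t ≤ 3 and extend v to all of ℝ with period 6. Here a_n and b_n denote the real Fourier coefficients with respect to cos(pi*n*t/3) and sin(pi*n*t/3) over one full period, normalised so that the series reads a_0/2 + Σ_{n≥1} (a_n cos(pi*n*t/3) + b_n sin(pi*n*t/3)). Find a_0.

-12

a_0 = 1/3 ∫_{-3}^{3} v(t) dt = 1/3 · (-36) = -12.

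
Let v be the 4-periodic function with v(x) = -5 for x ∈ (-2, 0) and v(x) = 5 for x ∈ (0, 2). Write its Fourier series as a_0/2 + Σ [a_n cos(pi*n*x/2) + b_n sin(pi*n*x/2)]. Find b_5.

b_5 = 1/2 ∫_{-2}^{2} v(x) sin(5*pi*x/2) dx.
v is odd and sin(5*pi*x/2) is odd, so the integrand is even and b_5 = ∫_0^{2} v(x) sin(5*pi*x/2) dx.
Directly, an antiderivative of (5) sin(5*pi*x/2) is -2*cos(5*pi*x/2)/pi; evaluating from 0 to 2: ∫_{0}^{2} (5) sin(5*pi*x/2) dx = (2/pi) - (-2/pi) = 4/pi.
Hence b_5 = 4/pi.

4/pi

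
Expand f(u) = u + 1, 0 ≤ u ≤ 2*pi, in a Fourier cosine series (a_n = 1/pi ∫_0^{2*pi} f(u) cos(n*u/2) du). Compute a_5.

a_5 = 1/pi ∫_0^{2*pi} (u + 1) cos(5*u/2) du.
Integrating by parts (boundary term plus one more integral), an antiderivative of (u + 1) cos(5*u/2) is 2*u*sin(5*u/2)/5 + 2*sin(5*u/2)/5 + 4*cos(5*u/2)/25; evaluating from 0 to 2*pi: ∫_{0}^{2*pi} (u + 1) cos(5*u/2) du = (-4/25) - (4/25) = -8/25.
Hence a_5 = (1/pi)·(-8/25) = -8/(25*pi).

-8/(25*pi)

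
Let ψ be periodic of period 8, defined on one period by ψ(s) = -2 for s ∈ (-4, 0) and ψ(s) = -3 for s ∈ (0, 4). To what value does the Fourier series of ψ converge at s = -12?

-5/2

s = -12 differs from s = -4 by -1 full period(s), and the series is 8-periodic.
At s = -4 the one-sided limits are ψ(-4^-) = -3 and ψ(-4^+) = -2.
By Dirichlet's theorem the series converges to their average, [(-3) + (-2)]/2 = -5/2.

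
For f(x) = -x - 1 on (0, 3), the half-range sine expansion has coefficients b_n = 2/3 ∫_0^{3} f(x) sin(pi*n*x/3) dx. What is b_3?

b_3 = 2/3 ∫_0^{3} (-x - 1) sin(pi*x) dx.
Integrating by parts (boundary term plus one more integral), an antiderivative of (-x - 1) sin(pi*x) is x*cos(pi*x)/pi - sin(pi*x)/pi**2 + cos(pi*x)/pi; evaluating from 0 to 3: ∫_{0}^{3} (-x - 1) sin(pi*x) dx = (-4/pi) - (1/pi) = -5/pi.
Hence b_3 = (2/3)·(-5/pi) = -10/(3*pi).

-10/(3*pi)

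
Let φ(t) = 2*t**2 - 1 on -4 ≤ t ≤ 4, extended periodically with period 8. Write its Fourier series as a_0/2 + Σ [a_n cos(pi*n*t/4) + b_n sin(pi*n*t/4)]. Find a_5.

-128/(25*pi**2)

a_5 = 1/4 ∫_{-4}^{4} φ(t) cos(5*pi*t/4) dt.
φ is even and cos(5*pi*t/4) is even, so the integrand is even and a_5 = 1/2 ∫_0^{4} φ(t) cos(5*pi*t/4) dt.
Integrating by parts twice (tabular method), an antiderivative of (2*t**2 - 1) cos(5*pi*t/4) is 8*t**2*sin(5*pi*t/4)/(5*pi) + 64*t*cos(5*pi*t/4)/(25*pi**2) - 4*sin(5*pi*t/4)/(5*pi) - 256*sin(5*pi*t/4)/(125*pi**3); evaluating from 0 to 4: ∫_{0}^{4} (2*t**2 - 1) cos(5*pi*t/4) dt = (-256/(25*pi**2)) - (0) = -256/(25*pi**2).
Hence a_5 = (1/2)·(-256/(25*pi**2)) = -128/(25*pi**2).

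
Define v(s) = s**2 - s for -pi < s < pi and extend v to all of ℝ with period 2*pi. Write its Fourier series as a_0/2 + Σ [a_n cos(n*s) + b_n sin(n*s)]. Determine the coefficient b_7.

b_7 = 1/pi ∫_{-pi}^{pi} v(s) sin(7*s) ds.
Integrating by parts twice (tabular method), an antiderivative of (s**2 - s) sin(7*s) is -s**2*cos(7*s)/7 + 2*s*sin(7*s)/49 + s*cos(7*s)/7 - sin(7*s)/49 + 2*cos(7*s)/343; evaluating from -pi to pi: ∫_{-pi}^{pi} (s**2 - s) sin(7*s) ds = (-pi/7 - 2/343 + pi**2/7) - (-2/343 + pi/7 + pi**2/7) = -2*pi/7.
Hence b_7 = (1/pi)·(-2*pi/7) = -2/7.

-2/7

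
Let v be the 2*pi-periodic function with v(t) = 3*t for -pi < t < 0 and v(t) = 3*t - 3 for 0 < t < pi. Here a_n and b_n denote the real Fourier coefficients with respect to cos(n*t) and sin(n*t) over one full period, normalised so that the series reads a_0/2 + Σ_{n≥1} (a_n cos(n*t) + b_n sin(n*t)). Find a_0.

-3

a_0 = 1/pi ∫_{-pi}^{pi} v(t) dt = 1/pi · (-3*pi) = -3.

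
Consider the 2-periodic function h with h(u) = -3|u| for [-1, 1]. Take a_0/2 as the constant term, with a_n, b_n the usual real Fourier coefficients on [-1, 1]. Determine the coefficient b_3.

b_3 = ∫_{-1}^{1} h(u) sin(3*pi*u) du.
h is even and sin(3*pi*u) is odd, so the integrand is odd over a symmetric interval and the integral vanishes.

0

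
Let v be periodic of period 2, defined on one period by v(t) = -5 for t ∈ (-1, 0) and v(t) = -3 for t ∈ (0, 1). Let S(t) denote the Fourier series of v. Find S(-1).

At t = -1 the one-sided limits are v(-1^-) = -3 and v(-1^+) = -5.
By Dirichlet's theorem the series converges to their average, [(-3) + (-5)]/2 = -4.

-4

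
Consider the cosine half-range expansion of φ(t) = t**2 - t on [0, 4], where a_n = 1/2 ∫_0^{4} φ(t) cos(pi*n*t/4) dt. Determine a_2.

a_2 = 1/2 ∫_0^{4} (t**2 - t) cos(pi*t/2) dt.
Integrating by parts twice (tabular method), an antiderivative of (t**2 - t) cos(pi*t/2) is 2*t**2*sin(pi*t/2)/pi - 2*t*sin(pi*t/2)/pi + 8*t*cos(pi*t/2)/pi**2 - 16*sin(pi*t/2)/pi**3 - 4*cos(pi*t/2)/pi**2; evaluating from 0 to 4: ∫_{0}^{4} (t**2 - t) cos(pi*t/2) dt = (28/pi**2) - (-4/pi**2) = 32/pi**2.
Hence a_2 = (1/2)·(32/pi**2) = 16/pi**2.

16/pi**2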